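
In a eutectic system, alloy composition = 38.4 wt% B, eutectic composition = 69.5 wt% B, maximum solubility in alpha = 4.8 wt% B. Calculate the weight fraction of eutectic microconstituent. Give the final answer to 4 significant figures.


f_primary = (C_e - C0) / (C_e - C_alpha_max)
f_primary = (69.5 - 38.4) / (69.5 - 4.8)
f_primary = 0.48068
f_eutectic = 1 - 0.48068 = 0.5193


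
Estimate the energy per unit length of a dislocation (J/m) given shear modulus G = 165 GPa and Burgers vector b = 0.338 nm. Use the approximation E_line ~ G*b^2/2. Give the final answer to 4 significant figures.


E = G*b^2/2
b = 0.338 nm = 3.38e-10 m
G = 165 GPa = 1.65e+11 Pa
E = 0.5 * 1.65e+11 * (3.38e-10)^2
E = 9.425e-09 J/m


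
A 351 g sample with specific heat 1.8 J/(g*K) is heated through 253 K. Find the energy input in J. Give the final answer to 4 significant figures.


Q = m * cp * dT
Q = 351 * 1.8 * 253
Q = 159800 J


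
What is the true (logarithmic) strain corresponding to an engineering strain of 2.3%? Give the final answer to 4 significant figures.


epsilon_true = ln(1 + epsilon_eng)
epsilon_true = ln(1 + 0.023)
epsilon_true = 0.02274


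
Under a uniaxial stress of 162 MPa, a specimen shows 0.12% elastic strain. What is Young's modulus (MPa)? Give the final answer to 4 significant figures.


E = sigma / epsilon
epsilon = 0.12% = 1.2e-03
E = 162 / 1.2e-03
E = 135000 MPa


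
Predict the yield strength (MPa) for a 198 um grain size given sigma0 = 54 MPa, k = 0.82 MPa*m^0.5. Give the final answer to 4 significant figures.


sigma_y = sigma0 + k / sqrt(d)
d = 198 um = 1.98e-04 m
sigma_y = 54 + 0.82 / sqrt(1.98e-04)
sigma_y = 112.3 MPa


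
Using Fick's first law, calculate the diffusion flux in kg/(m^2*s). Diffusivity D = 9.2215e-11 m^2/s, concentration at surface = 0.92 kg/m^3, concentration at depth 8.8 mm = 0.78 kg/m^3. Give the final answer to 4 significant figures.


J = -D * (dC/dx) = D * (C1 - C2) / dx
J = 9.2215e-11 * (0.92 - 0.78) / 8.8e-03
J = 1.467e-09 kg/(m^2*s)


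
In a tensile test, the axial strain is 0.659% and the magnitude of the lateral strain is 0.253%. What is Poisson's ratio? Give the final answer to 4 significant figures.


nu = -epsilon_lat / epsilon_axial
Lateral strain is contraction (negative), so using magnitudes:
nu = 0.253 / 0.659
nu = 0.3839


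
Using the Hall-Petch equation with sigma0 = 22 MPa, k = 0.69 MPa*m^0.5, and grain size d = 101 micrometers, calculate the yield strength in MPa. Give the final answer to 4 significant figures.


sigma_y = sigma0 + k / sqrt(d)
d = 101 um = 1.01e-04 m
sigma_y = 22 + 0.69 / sqrt(1.01e-04)
sigma_y = 90.66 MPa


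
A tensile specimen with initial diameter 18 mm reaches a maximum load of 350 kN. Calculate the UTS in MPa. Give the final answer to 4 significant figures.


A0 = pi*(d/2)^2 = pi*(18/2)^2 = 254.469 mm^2
UTS = F_max / A0 = 350*1000 / 254.469
UTS = 1375 MPa


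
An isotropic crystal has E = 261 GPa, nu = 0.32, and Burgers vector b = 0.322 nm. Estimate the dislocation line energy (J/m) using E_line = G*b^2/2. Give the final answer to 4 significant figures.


Step 1: G = E / (2*(1+nu))
G = 261 / (2*(1+0.32)) = 98.8636 GPa = 9.88636e+10 Pa
Step 2: E_line = G*b^2/2
b = 0.322 nm = 3.22e-10 m
E_line = 0.5 * 9.88636e+10 * (3.22e-10)^2 = 5.125e-09 J/m


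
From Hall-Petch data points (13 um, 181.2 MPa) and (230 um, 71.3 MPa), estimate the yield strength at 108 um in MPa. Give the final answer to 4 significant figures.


sigma_y = sigma0 + k / sqrt(d)
1/sqrt(d1) = 1/sqrt(1.3e-05) = 277.35;  1/sqrt(d2) = 65.938
k = (sigma1 - sigma2) / (1/sqrt(d1) - 1/sqrt(d2)) = (181.2 - 71.3) / (277.35 - 65.938) = 0.519838 MPa*m^0.5
sigma0 = sigma1 - k/sqrt(d1) = 181.2 - 0.519838*277.35 = 37.0229 MPa
sigma_y(d3) = 37.0229 + 0.519838 / sqrt(1.08e-04) = 87.04 MPa


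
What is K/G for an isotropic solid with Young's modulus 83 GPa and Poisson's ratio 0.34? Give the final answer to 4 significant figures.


G = E / (2*(1+nu))
G = 83 / (2*(1+0.34)) = 30.9701 GPa
K = E / (3*(1-2*nu))
K = 83 / (3*(1-2*0.34)) = 86.4583 GPa
K/G = 86.4583 / 30.9701 = 2.792


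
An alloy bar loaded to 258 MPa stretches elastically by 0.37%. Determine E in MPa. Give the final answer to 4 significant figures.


E = sigma / epsilon
epsilon = 0.37% = 3.7e-03
E = 258 / 3.7e-03
E = 69730 MPa


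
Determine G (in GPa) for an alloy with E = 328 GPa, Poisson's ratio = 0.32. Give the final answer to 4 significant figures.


G = E / (2*(1+nu))
G = 328 / (2*(1+0.32))
G = 124.2 GPa


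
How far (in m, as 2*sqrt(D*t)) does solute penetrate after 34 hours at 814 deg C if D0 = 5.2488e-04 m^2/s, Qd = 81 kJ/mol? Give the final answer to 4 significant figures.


Step 1: D = D0 * exp(-Qd/(R*T))
T = 1087.15 K
D = 5.2488e-04 * exp(-81e3 / (8.314 * 1087.15)) = 6.73111e-08 m^2/s
Step 2: L = 2*sqrt(D*t)
t = 34 h = 122400 s
L = 2*sqrt(6.73111e-08 * 122400) = 0.1815 m


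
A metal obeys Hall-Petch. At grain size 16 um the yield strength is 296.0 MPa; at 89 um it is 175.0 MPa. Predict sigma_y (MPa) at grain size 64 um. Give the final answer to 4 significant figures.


sigma_y = sigma0 + k / sqrt(d)
1/sqrt(d1) = 1/sqrt(1.6e-05) = 250;  1/sqrt(d2) = 106
k = (sigma1 - sigma2) / (1/sqrt(d1) - 1/sqrt(d2)) = (296.0 - 175.0) / (250 - 106) = 0.840277 MPa*m^0.5
sigma0 = sigma1 - k/sqrt(d1) = 296.0 - 0.840277*250 = 85.9309 MPa
sigma_y(d3) = 85.9309 + 0.840277 / sqrt(6.4e-05) = 191 MPa


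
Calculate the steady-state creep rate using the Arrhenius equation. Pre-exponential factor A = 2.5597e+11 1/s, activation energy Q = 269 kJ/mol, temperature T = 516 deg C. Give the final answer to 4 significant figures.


rate = A * exp(-Q / (R*T))
T = 516 + 273.15 = 789.15 K
rate = 2.5597e+11 * exp(-269e3 / (8.314 * 789.15))
rate = 4.001e-07 1/s


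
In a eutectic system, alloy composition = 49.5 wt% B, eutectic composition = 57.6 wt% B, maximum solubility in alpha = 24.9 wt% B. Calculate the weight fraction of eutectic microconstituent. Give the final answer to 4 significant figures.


f_primary = (C_e - C0) / (C_e - C_alpha_max)
f_primary = (57.6 - 49.5) / (57.6 - 24.9)
f_primary = 0.247706
f_eutectic = 1 - 0.247706 = 0.7523


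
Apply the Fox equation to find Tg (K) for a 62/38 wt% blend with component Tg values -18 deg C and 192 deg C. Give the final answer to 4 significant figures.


1/Tg = w1/Tg1 + w2/Tg2 (in Kelvin)
Tg1 = 255.15 K, Tg2 = 465.15 K
1/Tg = 0.62/255.15 + 0.38/465.15
Tg = 308 K


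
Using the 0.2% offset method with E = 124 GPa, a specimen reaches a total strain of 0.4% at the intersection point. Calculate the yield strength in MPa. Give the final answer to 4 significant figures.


Offset strain = 0.002
Elastic strain at yield = total_strain - offset = 4e-03 - 0.002 = 2e-03
sigma_y = E * elastic_strain = 124000 * 2e-03
sigma_y = 248 MPa


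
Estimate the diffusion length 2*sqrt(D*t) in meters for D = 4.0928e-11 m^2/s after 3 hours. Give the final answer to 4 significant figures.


t = 3 hr = 10800 s
Diffusion length = 2*sqrt(D*t)
= 2*sqrt(4.0928e-11 * 10800)
= 1.33e-03 m


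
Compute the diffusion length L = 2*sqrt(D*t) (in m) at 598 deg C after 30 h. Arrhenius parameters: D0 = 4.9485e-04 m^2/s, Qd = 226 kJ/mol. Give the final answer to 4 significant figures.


Step 1: D = D0 * exp(-Qd/(R*T))
T = 871.15 K
D = 4.9485e-04 * exp(-226e3 / (8.314 * 871.15)) = 1.38963e-17 m^2/s
Step 2: L = 2*sqrt(D*t)
t = 30 h = 108000 s
L = 2*sqrt(1.38963e-17 * 108000) = 2.45e-06 m


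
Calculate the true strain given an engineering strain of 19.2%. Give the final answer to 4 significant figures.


epsilon_true = ln(1 + epsilon_eng)
epsilon_true = ln(1 + 0.192)
epsilon_true = 0.1756


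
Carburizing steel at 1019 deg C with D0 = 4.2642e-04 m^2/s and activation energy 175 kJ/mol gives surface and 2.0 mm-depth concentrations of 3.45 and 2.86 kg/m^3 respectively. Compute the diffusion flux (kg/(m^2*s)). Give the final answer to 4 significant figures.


Step 1: D = D0 * exp(-Qd/(R*T))
T = 1019 + 273.15 = 1292.15 K
D = 4.2642e-04 * exp(-175e3 / (8.314 * 1292.15)) = 3.59152e-11 m^2/s
Step 2: J = D * (C1 - C2) / dx
J = 3.59152e-11 * (3.45 - 2.86) / 2e-03
J = 1.059e-08 kg/(m^2*s)


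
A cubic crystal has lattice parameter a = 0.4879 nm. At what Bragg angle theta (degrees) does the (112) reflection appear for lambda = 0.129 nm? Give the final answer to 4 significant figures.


d = a / sqrt(h^2+k^2+l^2)
d = 0.4879 / sqrt(6) = 0.199184 nm
lambda = 2*d*sin(theta)  =>  sin(theta) = lambda / (2*d)
sin(theta) = 0.129 / (2 * 0.199184) = 0.323821
theta = 18.89 deg


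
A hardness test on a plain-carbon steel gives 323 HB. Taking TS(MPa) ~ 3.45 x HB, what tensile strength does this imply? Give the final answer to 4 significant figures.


TS (MPa) = 3.45 * HB
TS = 3.45 * 323
TS = 1114 MPa


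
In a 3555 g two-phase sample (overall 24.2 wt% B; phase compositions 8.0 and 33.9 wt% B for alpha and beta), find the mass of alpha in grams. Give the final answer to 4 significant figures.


f_alpha = (C_beta - C0) / (C_beta - C_alpha)
f_alpha = (33.9 - 24.2) / (33.9 - 8.0) = 0.374517
m_alpha = f_alpha * m_total = 0.374517 * 3555 = 1331 g


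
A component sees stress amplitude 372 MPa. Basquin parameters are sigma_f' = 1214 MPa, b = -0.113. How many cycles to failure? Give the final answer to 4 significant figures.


sigma_a = sigma_f' * (2*Nf)^b
2*Nf = (sigma_a / sigma_f')^(1/b)
2*Nf = (372 / 1214)^(1/-0.113)
2*Nf = 35140.1
Nf = 17570 cycles


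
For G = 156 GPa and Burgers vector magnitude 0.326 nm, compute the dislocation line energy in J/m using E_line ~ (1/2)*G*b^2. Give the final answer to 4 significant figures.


E = G*b^2/2
b = 0.326 nm = 3.26e-10 m
G = 156 GPa = 1.56e+11 Pa
E = 0.5 * 1.56e+11 * (3.26e-10)^2
E = 8.29e-09 J/m


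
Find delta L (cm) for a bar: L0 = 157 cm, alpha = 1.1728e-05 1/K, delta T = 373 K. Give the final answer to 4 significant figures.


dL = L0 * alpha * dT
dL = 157 * 1.1728e-05 * 373
dL = 0.6868 cm


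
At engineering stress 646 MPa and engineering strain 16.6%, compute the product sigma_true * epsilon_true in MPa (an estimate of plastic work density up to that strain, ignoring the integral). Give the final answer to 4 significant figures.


sigma_true = sigma_eng * (1 + epsilon_eng)
sigma_true = 646 * (1 + 0.166) = 753.236 MPa
epsilon_true = ln(1 + epsilon_eng)
epsilon_true = ln(1 + 0.166) = 0.153579
sigma_true * epsilon_true = 753.236 * 0.153579 = 115.7 MPa


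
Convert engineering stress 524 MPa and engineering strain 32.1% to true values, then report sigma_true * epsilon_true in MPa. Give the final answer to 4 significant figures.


sigma_true = sigma_eng * (1 + epsilon_eng)
sigma_true = 524 * (1 + 0.321) = 692.204 MPa
epsilon_true = ln(1 + epsilon_eng)
epsilon_true = ln(1 + 0.321) = 0.278389
sigma_true * epsilon_true = 692.204 * 0.278389 = 192.7 MPa


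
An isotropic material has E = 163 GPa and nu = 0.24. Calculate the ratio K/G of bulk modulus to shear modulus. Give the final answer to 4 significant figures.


G = E / (2*(1+nu))
G = 163 / (2*(1+0.24)) = 65.7258 GPa
K = E / (3*(1-2*nu))
K = 163 / (3*(1-2*0.24)) = 104.487 GPa
K/G = 104.487 / 65.7258 = 1.59


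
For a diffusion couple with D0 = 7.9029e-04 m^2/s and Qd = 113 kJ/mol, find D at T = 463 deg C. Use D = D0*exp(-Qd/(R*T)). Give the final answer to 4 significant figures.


D = D0 * exp(-Qd / (R*T))
T = 736.15 K
D = 7.9029e-04 * exp(-113e3 / (8.314 * 736.15))
D = 7.575e-12 m^2/s


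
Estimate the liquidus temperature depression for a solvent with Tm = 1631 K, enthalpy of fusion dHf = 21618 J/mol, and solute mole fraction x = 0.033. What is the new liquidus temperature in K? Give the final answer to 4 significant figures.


dT = R*Tm^2*x / dHf
dT = 8.314 * 1631^2 * 0.033 / 21618
dT = 33.7611 K
T_new = 1631 - 33.7611 = 1597 K


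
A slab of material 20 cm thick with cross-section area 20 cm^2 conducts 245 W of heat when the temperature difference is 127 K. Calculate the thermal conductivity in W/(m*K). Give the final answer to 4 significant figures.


k = Q*L / (A*dT)
L = 0.2 m, A = 2e-03 m^2
k = 245 * 0.2 / (2e-03 * 127)
k = 192.9 W/(m*K)


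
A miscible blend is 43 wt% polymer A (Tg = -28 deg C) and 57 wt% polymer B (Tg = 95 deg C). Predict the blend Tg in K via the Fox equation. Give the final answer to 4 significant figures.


1/Tg = w1/Tg1 + w2/Tg2 (in Kelvin)
Tg1 = 245.15 K, Tg2 = 368.15 K
1/Tg = 0.43/245.15 + 0.57/368.15
Tg = 302.8 K


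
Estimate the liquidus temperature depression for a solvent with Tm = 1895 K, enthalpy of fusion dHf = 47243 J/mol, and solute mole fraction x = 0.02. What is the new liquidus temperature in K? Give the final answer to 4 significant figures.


dT = R*Tm^2*x / dHf
dT = 8.314 * 1895^2 * 0.02 / 47243
dT = 12.6392 K
T_new = 1895 - 12.6392 = 1882 K


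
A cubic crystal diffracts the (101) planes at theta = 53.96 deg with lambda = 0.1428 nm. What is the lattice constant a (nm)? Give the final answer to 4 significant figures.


d = lambda / (2*sin(theta))
d = 0.1428 / (2*sin(53.96 deg))
d = 0.0883001 nm
a = d * sqrt(h^2+k^2+l^2) = 0.0883001 * sqrt(2)
a = 0.1249 nm


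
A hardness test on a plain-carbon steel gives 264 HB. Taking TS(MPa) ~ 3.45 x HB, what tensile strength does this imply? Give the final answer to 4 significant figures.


TS (MPa) = 3.45 * HB
TS = 3.45 * 264
TS = 910.8 MPa


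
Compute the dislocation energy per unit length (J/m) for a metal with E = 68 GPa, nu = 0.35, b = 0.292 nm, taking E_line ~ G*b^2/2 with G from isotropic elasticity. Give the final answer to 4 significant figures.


Step 1: G = E / (2*(1+nu))
G = 68 / (2*(1+0.35)) = 25.1852 GPa = 2.51852e+10 Pa
Step 2: E_line = G*b^2/2
b = 0.292 nm = 2.92e-10 m
E_line = 0.5 * 2.51852e+10 * (2.92e-10)^2 = 1.074e-09 J/m


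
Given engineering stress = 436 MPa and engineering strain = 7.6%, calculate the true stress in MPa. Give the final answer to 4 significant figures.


sigma_true = sigma_eng * (1 + epsilon_eng)
sigma_true = 436 * (1 + 0.076)
sigma_true = 469.1 MPa


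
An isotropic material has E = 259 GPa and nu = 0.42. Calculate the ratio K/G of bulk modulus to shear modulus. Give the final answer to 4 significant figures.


G = E / (2*(1+nu))
G = 259 / (2*(1+0.42)) = 91.1972 GPa
K = E / (3*(1-2*nu))
K = 259 / (3*(1-2*0.42)) = 539.583 GPa
K/G = 539.583 / 91.1972 = 5.917


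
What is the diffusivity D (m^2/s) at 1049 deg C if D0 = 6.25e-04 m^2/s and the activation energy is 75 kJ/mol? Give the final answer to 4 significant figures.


D = D0 * exp(-Qd / (R*T))
T = 1322.15 K
D = 6.25e-04 * exp(-75e3 / (8.314 * 1322.15))
D = 6.803e-07 m^2/s


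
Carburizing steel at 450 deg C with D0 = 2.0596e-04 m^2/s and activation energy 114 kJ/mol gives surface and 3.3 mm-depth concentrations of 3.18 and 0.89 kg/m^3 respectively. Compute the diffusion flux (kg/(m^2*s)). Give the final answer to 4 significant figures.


Step 1: D = D0 * exp(-Qd/(R*T))
T = 450 + 273.15 = 723.15 K
D = 2.0596e-04 * exp(-114e3 / (8.314 * 723.15)) = 1.19957e-12 m^2/s
Step 2: J = D * (C1 - C2) / dx
J = 1.19957e-12 * (3.18 - 0.89) / 3.3e-03
J = 8.324e-10 kg/(m^2*s)


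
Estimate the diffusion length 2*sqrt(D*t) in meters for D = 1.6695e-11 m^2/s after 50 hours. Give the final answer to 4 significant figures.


t = 50 hr = 180000 s
Diffusion length = 2*sqrt(D*t)
= 2*sqrt(1.6695e-11 * 180000)
= 3.467e-03 m


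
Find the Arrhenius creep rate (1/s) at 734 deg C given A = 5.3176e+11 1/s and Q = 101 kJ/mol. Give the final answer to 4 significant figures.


rate = A * exp(-Q / (R*T))
T = 734 + 273.15 = 1007.15 K
rate = 5.3176e+11 * exp(-101e3 / (8.314 * 1007.15))
rate = 3.071e+06 1/s


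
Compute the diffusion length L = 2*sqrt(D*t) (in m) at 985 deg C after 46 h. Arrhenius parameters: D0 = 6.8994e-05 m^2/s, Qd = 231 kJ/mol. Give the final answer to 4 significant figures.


Step 1: D = D0 * exp(-Qd/(R*T))
T = 1258.15 K
D = 6.8994e-05 * exp(-231e3 / (8.314 * 1258.15)) = 1.77024e-14 m^2/s
Step 2: L = 2*sqrt(D*t)
t = 46 h = 165600 s
L = 2*sqrt(1.77024e-14 * 165600) = 1.083e-04 m


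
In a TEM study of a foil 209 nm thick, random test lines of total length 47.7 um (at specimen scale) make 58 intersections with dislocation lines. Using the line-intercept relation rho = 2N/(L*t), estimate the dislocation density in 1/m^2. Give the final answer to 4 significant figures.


rho = 2N / (L * t)
L = 47.7 um = 4.77e-05 m, t = 209 nm = 2.09e-07 m
rho = 2 * 58 / (4.77e-05 * 2.09e-07)
rho = 1.164e+13 1/m^2


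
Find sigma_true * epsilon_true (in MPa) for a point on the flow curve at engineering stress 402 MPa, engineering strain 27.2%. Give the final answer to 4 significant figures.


sigma_true = sigma_eng * (1 + epsilon_eng)
sigma_true = 402 * (1 + 0.272) = 511.344 MPa
epsilon_true = ln(1 + epsilon_eng)
epsilon_true = ln(1 + 0.272) = 0.24059
sigma_true * epsilon_true = 511.344 * 0.24059 = 123 MPa


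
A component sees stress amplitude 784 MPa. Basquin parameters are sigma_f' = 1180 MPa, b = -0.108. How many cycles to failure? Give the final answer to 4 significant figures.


sigma_a = sigma_f' * (2*Nf)^b
2*Nf = (sigma_a / sigma_f')^(1/b)
2*Nf = (784 / 1180)^(1/-0.108)
2*Nf = 44.0686
Nf = 22.03 cycles


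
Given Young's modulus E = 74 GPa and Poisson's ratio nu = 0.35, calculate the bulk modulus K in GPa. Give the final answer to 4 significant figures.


K = E / (3*(1-2*nu))
K = 74 / (3*(1-2*0.35))
K = 82.22 GPa


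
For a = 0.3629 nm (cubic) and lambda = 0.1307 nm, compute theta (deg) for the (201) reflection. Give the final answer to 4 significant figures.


d = a / sqrt(h^2+k^2+l^2)
d = 0.3629 / sqrt(5) = 0.162294 nm
lambda = 2*d*sin(theta)  =>  sin(theta) = lambda / (2*d)
sin(theta) = 0.1307 / (2 * 0.162294) = 0.402665
theta = 23.74 deg


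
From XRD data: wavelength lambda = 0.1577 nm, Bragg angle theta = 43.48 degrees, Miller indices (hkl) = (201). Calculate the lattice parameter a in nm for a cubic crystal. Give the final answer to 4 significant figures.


d = lambda / (2*sin(theta))
d = 0.1577 / (2*sin(43.48 deg))
d = 0.114591 nm
a = d * sqrt(h^2+k^2+l^2) = 0.114591 * sqrt(5)
a = 0.2562 nm


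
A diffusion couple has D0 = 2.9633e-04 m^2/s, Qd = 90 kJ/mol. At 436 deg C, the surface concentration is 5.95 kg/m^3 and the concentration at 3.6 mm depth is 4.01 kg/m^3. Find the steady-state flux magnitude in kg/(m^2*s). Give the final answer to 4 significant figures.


Step 1: D = D0 * exp(-Qd/(R*T))
T = 436 + 273.15 = 709.15 K
D = 2.9633e-04 * exp(-90e3 / (8.314 * 709.15)) = 6.95516e-11 m^2/s
Step 2: J = D * (C1 - C2) / dx
J = 6.95516e-11 * (5.95 - 4.01) / 3.6e-03
J = 3.748e-08 kg/(m^2*s)


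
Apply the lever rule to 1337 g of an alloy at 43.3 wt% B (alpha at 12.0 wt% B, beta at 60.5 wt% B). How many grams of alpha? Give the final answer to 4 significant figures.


f_alpha = (C_beta - C0) / (C_beta - C_alpha)
f_alpha = (60.5 - 43.3) / (60.5 - 12.0) = 0.354639
m_alpha = f_alpha * m_total = 0.354639 * 1337 = 474.2 g


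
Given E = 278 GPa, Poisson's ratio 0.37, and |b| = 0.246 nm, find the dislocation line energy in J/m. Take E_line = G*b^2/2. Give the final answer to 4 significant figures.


Step 1: G = E / (2*(1+nu))
G = 278 / (2*(1+0.37)) = 101.46 GPa = 1.0146e+11 Pa
Step 2: E_line = G*b^2/2
b = 0.246 nm = 2.46e-10 m
E_line = 0.5 * 1.0146e+11 * (2.46e-10)^2 = 3.07e-09 J/m


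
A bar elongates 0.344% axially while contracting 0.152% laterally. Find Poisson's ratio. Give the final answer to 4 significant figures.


nu = -epsilon_lat / epsilon_axial
Lateral strain is contraction (negative), so using magnitudes:
nu = 0.152 / 0.344
nu = 0.4419


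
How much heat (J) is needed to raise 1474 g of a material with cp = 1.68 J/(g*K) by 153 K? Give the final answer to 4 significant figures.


Q = m * cp * dT
Q = 1474 * 1.68 * 153
Q = 378900 J


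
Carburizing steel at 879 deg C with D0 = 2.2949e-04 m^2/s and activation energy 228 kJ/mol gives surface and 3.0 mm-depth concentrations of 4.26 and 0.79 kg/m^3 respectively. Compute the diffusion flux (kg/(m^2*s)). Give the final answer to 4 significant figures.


Step 1: D = D0 * exp(-Qd/(R*T))
T = 879 + 273.15 = 1152.15 K
D = 2.2949e-04 * exp(-228e3 / (8.314 * 1152.15)) = 1.05592e-14 m^2/s
Step 2: J = D * (C1 - C2) / dx
J = 1.05592e-14 * (4.26 - 0.79) / 3e-03
J = 1.221e-11 kg/(m^2*s)


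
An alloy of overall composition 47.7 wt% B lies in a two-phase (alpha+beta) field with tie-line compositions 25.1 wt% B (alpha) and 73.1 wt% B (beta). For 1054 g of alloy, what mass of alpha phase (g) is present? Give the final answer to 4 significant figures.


f_alpha = (C_beta - C0) / (C_beta - C_alpha)
f_alpha = (73.1 - 47.7) / (73.1 - 25.1) = 0.529167
m_alpha = f_alpha * m_total = 0.529167 * 1054 = 557.7 g


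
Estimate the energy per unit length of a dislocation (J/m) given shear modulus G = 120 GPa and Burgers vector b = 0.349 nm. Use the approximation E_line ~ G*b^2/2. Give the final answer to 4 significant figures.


E = G*b^2/2
b = 0.349 nm = 3.49e-10 m
G = 120 GPa = 1.2e+11 Pa
E = 0.5 * 1.2e+11 * (3.49e-10)^2
E = 7.308e-09 J/m


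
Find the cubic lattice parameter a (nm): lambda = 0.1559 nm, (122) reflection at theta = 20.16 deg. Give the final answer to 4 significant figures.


d = lambda / (2*sin(theta))
d = 0.1559 / (2*sin(20.16 deg))
d = 0.226176 nm
a = d * sqrt(h^2+k^2+l^2) = 0.226176 * sqrt(9)
a = 0.6785 nm


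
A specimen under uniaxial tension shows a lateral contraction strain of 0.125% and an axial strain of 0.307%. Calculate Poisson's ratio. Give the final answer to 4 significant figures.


nu = -epsilon_lat / epsilon_axial
Lateral strain is contraction (negative), so using magnitudes:
nu = 0.125 / 0.307
nu = 0.4072


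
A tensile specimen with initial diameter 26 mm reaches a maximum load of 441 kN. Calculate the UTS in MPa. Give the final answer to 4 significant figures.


A0 = pi*(d/2)^2 = pi*(26/2)^2 = 530.929 mm^2
UTS = F_max / A0 = 441*1000 / 530.929
UTS = 830.6 MPa


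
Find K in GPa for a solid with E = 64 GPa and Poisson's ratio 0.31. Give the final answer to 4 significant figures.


K = E / (3*(1-2*nu))
K = 64 / (3*(1-2*0.31))
K = 56.14 GPa


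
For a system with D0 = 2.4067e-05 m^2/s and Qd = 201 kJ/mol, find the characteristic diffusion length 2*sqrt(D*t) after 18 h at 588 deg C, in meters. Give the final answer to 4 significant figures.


Step 1: D = D0 * exp(-Qd/(R*T))
T = 861.15 K
D = 2.4067e-05 * exp(-201e3 / (8.314 * 861.15)) = 1.5451e-17 m^2/s
Step 2: L = 2*sqrt(D*t)
t = 18 h = 64800 s
L = 2*sqrt(1.5451e-17 * 64800) = 2.001e-06 m


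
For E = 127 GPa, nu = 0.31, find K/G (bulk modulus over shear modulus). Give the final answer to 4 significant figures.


G = E / (2*(1+nu))
G = 127 / (2*(1+0.31)) = 48.4733 GPa
K = E / (3*(1-2*nu))
K = 127 / (3*(1-2*0.31)) = 111.404 GPa
K/G = 111.404 / 48.4733 = 2.298


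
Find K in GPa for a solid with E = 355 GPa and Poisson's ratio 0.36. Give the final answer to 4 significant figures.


K = E / (3*(1-2*nu))
K = 355 / (3*(1-2*0.36))
K = 422.6 GPa


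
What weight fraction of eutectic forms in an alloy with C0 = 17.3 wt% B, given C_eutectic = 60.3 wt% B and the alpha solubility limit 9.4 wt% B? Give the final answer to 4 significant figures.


f_primary = (C_e - C0) / (C_e - C_alpha_max)
f_primary = (60.3 - 17.3) / (60.3 - 9.4)
f_primary = 0.844794
f_eutectic = 1 - 0.844794 = 0.1552


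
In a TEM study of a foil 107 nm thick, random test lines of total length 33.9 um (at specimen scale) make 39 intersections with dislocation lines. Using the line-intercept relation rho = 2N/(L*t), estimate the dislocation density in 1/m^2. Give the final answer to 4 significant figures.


rho = 2N / (L * t)
L = 33.9 um = 3.39e-05 m, t = 107 nm = 1.07e-07 m
rho = 2 * 39 / (3.39e-05 * 1.07e-07)
rho = 2.15e+13 1/m^2


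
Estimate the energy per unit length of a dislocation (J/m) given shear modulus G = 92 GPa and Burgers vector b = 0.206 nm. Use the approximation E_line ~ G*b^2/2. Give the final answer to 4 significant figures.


E = G*b^2/2
b = 0.206 nm = 2.06e-10 m
G = 92 GPa = 9.2e+10 Pa
E = 0.5 * 9.2e+10 * (2.06e-10)^2
E = 1.952e-09 J/m


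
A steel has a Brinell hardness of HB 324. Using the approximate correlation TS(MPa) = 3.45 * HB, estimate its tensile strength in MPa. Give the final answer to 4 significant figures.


TS (MPa) = 3.45 * HB
TS = 3.45 * 324
TS = 1118 MPa


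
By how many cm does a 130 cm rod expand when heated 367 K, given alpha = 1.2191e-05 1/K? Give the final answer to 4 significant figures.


dL = L0 * alpha * dT
dL = 130 * 1.2191e-05 * 367
dL = 0.5816 cm


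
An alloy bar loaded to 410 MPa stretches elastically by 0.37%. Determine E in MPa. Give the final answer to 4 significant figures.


E = sigma / epsilon
epsilon = 0.37% = 3.7e-03
E = 410 / 3.7e-03
E = 110800 MPa


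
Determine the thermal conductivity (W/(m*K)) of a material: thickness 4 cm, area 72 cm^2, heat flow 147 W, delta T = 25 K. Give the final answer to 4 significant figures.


k = Q*L / (A*dT)
L = 0.04 m, A = 7.2e-03 m^2
k = 147 * 0.04 / (7.2e-03 * 25)
k = 32.67 W/(m*K)


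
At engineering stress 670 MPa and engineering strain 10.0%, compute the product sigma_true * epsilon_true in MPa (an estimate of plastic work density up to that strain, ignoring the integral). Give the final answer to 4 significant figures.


sigma_true = sigma_eng * (1 + epsilon_eng)
sigma_true = 670 * (1 + 0.1) = 737 MPa
epsilon_true = ln(1 + epsilon_eng)
epsilon_true = ln(1 + 0.1) = 0.0953102
sigma_true * epsilon_true = 737 * 0.0953102 = 70.24 MPa


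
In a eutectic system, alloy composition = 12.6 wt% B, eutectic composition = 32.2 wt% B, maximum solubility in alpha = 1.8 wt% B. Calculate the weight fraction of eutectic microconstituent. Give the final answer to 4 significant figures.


f_primary = (C_e - C0) / (C_e - C_alpha_max)
f_primary = (32.2 - 12.6) / (32.2 - 1.8)
f_primary = 0.644737
f_eutectic = 1 - 0.644737 = 0.3553


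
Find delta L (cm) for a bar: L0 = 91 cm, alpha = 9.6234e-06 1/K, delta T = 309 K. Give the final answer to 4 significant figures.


dL = L0 * alpha * dT
dL = 91 * 9.6234e-06 * 309
dL = 0.2706 cm


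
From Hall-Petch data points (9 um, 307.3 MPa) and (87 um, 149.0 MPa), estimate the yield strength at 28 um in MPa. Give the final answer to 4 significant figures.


sigma_y = sigma0 + k / sqrt(d)
1/sqrt(d1) = 1/sqrt(9e-06) = 333.333;  1/sqrt(d2) = 107.211
k = (sigma1 - sigma2) / (1/sqrt(d1) - 1/sqrt(d2)) = (307.3 - 149.0) / (333.333 - 107.211) = 0.700064 MPa*m^0.5
sigma0 = sigma1 - k/sqrt(d1) = 307.3 - 0.700064*333.333 = 73.9452 MPa
sigma_y(d3) = 73.9452 + 0.700064 / sqrt(2.8e-05) = 206.2 MPa


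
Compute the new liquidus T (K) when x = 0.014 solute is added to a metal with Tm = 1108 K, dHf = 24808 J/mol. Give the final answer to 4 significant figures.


dT = R*Tm^2*x / dHf
dT = 8.314 * 1108^2 * 0.014 / 24808
dT = 5.76004 K
T_new = 1108 - 5.76004 = 1102 K


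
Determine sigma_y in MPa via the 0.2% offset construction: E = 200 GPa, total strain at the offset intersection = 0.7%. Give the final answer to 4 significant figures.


Offset strain = 0.002
Elastic strain at yield = total_strain - offset = 7e-03 - 0.002 = 5e-03
sigma_y = E * elastic_strain = 200000 * 5e-03
sigma_y = 1000 MPa


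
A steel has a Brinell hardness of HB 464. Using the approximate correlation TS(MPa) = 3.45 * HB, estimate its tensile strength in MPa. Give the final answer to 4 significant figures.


TS (MPa) = 3.45 * HB
TS = 3.45 * 464
TS = 1601 MPa


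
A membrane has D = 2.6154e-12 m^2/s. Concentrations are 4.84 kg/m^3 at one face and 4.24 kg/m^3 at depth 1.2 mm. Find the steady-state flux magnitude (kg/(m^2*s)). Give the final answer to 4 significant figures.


J = -D * (dC/dx) = D * (C1 - C2) / dx
J = 2.6154e-12 * (4.84 - 4.24) / 1.2e-03
J = 1.308e-09 kg/(m^2*s)


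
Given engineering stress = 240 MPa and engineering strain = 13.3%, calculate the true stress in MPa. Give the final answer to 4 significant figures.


sigma_true = sigma_eng * (1 + epsilon_eng)
sigma_true = 240 * (1 + 0.133)
sigma_true = 271.9 MPa


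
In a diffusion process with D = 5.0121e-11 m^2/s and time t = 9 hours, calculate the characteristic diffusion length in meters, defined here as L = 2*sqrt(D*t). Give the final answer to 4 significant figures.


t = 9 hr = 32400 s
Diffusion length = 2*sqrt(D*t)
= 2*sqrt(5.0121e-11 * 32400)
= 2.549e-03 m


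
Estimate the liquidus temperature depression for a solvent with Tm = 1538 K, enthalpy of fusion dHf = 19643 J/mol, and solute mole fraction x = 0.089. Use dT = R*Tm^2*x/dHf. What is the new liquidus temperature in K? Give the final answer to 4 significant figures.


dT = R*Tm^2*x / dHf
dT = 8.314 * 1538^2 * 0.089 / 19643
dT = 89.1056 K
T_new = 1538 - 89.1056 = 1449 K


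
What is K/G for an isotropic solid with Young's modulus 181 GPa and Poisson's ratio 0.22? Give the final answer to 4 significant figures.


G = E / (2*(1+nu))
G = 181 / (2*(1+0.22)) = 74.1803 GPa
K = E / (3*(1-2*nu))
K = 181 / (3*(1-2*0.22)) = 107.738 GPa
K/G = 107.738 / 74.1803 = 1.452


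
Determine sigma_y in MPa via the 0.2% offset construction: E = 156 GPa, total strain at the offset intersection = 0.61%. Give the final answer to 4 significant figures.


Offset strain = 0.002
Elastic strain at yield = total_strain - offset = 6.1e-03 - 0.002 = 4.1e-03
sigma_y = E * elastic_strain = 156000 * 4.1e-03
sigma_y = 639.6 MPa


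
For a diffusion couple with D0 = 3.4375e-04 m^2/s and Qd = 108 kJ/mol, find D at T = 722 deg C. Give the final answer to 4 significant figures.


D = D0 * exp(-Qd / (R*T))
T = 995.15 K
D = 3.4375e-04 * exp(-108e3 / (8.314 * 995.15))
D = 7.366e-10 m^2/s


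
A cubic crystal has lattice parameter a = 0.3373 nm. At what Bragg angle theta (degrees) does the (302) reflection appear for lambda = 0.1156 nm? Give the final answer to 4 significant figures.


d = a / sqrt(h^2+k^2+l^2)
d = 0.3373 / sqrt(13) = 0.0935502 nm
lambda = 2*d*sin(theta)  =>  sin(theta) = lambda / (2*d)
sin(theta) = 0.1156 / (2 * 0.0935502) = 0.61785
theta = 38.16 deg


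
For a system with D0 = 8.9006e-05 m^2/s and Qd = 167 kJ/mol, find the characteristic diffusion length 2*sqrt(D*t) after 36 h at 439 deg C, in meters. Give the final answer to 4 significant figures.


Step 1: D = D0 * exp(-Qd/(R*T))
T = 712.15 K
D = 8.9006e-05 * exp(-167e3 / (8.314 * 712.15)) = 5.01064e-17 m^2/s
Step 2: L = 2*sqrt(D*t)
t = 36 h = 129600 s
L = 2*sqrt(5.01064e-17 * 129600) = 5.097e-06 m


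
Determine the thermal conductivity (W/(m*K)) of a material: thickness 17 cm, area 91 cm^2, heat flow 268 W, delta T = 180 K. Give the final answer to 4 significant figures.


k = Q*L / (A*dT)
L = 0.17 m, A = 9.1e-03 m^2
k = 268 * 0.17 / (9.1e-03 * 180)
k = 27.81 W/(m*K)


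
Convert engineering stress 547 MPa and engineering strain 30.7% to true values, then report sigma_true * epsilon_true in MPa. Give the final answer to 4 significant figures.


sigma_true = sigma_eng * (1 + epsilon_eng)
sigma_true = 547 * (1 + 0.307) = 714.929 MPa
epsilon_true = ln(1 + epsilon_eng)
epsilon_true = ln(1 + 0.307) = 0.267734
sigma_true * epsilon_true = 714.929 * 0.267734 = 191.4 MPa


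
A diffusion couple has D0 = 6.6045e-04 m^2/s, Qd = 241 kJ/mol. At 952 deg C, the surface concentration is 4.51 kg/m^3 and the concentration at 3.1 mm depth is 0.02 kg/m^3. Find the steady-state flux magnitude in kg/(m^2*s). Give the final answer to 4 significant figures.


Step 1: D = D0 * exp(-Qd/(R*T))
T = 952 + 273.15 = 1225.15 K
D = 6.6045e-04 * exp(-241e3 / (8.314 * 1225.15)) = 3.50236e-14 m^2/s
Step 2: J = D * (C1 - C2) / dx
J = 3.50236e-14 * (4.51 - 0.02) / 3.1e-03
J = 5.073e-11 kg/(m^2*s)


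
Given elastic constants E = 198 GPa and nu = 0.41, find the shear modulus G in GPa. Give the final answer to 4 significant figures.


G = E / (2*(1+nu))
G = 198 / (2*(1+0.41))
G = 70.21 GPa


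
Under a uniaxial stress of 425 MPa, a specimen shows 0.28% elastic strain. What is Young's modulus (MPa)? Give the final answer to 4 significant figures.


E = sigma / epsilon
epsilon = 0.28% = 2.8e-03
E = 425 / 2.8e-03
E = 151800 MPa


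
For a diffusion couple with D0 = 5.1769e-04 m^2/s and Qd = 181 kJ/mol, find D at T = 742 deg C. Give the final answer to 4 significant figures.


D = D0 * exp(-Qd / (R*T))
T = 1015.15 K
D = 5.1769e-04 * exp(-181e3 / (8.314 * 1015.15))
D = 2.514e-13 m^2/s


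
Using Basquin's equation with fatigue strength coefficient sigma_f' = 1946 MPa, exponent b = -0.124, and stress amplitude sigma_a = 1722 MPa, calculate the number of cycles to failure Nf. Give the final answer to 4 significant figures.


sigma_a = sigma_f' * (2*Nf)^b
2*Nf = (sigma_a / sigma_f')^(1/b)
2*Nf = (1722 / 1946)^(1/-0.124)
2*Nf = 2.68104
Nf = 1.341 cycles


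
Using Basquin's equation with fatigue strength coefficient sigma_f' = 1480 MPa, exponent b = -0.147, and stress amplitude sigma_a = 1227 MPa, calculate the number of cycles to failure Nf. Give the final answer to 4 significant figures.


sigma_a = sigma_f' * (2*Nf)^b
2*Nf = (sigma_a / sigma_f')^(1/b)
2*Nf = (1227 / 1480)^(1/-0.147)
2*Nf = 3.5798
Nf = 1.79 cycles


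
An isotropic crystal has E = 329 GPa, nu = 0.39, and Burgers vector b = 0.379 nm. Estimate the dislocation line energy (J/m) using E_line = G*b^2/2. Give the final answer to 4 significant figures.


Step 1: G = E / (2*(1+nu))
G = 329 / (2*(1+0.39)) = 118.345 GPa = 1.18345e+11 Pa
Step 2: E_line = G*b^2/2
b = 0.379 nm = 3.79e-10 m
E_line = 0.5 * 1.18345e+11 * (3.79e-10)^2 = 8.5e-09 J/m


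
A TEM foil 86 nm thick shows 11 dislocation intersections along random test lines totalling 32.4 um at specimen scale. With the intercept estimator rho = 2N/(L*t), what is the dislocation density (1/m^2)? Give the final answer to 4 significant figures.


rho = 2N / (L * t)
L = 32.4 um = 3.24e-05 m, t = 86 nm = 8.6e-08 m
rho = 2 * 11 / (3.24e-05 * 8.6e-08)
rho = 7.895e+12 1/m^2


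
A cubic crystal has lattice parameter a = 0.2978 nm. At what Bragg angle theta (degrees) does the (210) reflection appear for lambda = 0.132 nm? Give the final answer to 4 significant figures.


d = a / sqrt(h^2+k^2+l^2)
d = 0.2978 / sqrt(5) = 0.13318 nm
lambda = 2*d*sin(theta)  =>  sin(theta) = lambda / (2*d)
sin(theta) = 0.132 / (2 * 0.13318) = 0.495569
theta = 29.71 deg


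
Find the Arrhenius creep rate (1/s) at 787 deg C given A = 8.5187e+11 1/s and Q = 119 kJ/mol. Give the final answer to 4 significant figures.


rate = A * exp(-Q / (R*T))
T = 787 + 273.15 = 1060.15 K
rate = 8.5187e+11 * exp(-119e3 / (8.314 * 1060.15))
rate = 1.167e+06 1/s


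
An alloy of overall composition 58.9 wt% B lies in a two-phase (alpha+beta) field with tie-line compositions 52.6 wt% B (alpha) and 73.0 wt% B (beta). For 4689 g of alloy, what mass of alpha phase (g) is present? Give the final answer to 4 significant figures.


f_alpha = (C_beta - C0) / (C_beta - C_alpha)
f_alpha = (73.0 - 58.9) / (73.0 - 52.6) = 0.691176
m_alpha = f_alpha * m_total = 0.691176 * 4689 = 3241 g


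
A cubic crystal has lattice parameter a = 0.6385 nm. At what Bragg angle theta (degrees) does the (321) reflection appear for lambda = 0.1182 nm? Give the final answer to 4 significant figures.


d = a / sqrt(h^2+k^2+l^2)
d = 0.6385 / sqrt(14) = 0.170646 nm
lambda = 2*d*sin(theta)  =>  sin(theta) = lambda / (2*d)
sin(theta) = 0.1182 / (2 * 0.170646) = 0.34633
theta = 20.26 deg


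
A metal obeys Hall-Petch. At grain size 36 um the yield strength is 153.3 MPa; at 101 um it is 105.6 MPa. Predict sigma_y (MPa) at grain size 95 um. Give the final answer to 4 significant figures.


sigma_y = sigma0 + k / sqrt(d)
1/sqrt(d1) = 1/sqrt(3.6e-05) = 166.667;  1/sqrt(d2) = 99.5037
k = (sigma1 - sigma2) / (1/sqrt(d1) - 1/sqrt(d2)) = (153.3 - 105.6) / (166.667 - 99.5037) = 0.710213 MPa*m^0.5
sigma0 = sigma1 - k/sqrt(d1) = 153.3 - 0.710213*166.667 = 34.9312 MPa
sigma_y(d3) = 34.9312 + 0.710213 / sqrt(9.5e-05) = 107.8 MPa


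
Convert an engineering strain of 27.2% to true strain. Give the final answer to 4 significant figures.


epsilon_true = ln(1 + epsilon_eng)
epsilon_true = ln(1 + 0.272)
epsilon_true = 0.2406


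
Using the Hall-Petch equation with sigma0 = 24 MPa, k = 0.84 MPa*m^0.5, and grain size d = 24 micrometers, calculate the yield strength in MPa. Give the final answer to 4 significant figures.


sigma_y = sigma0 + k / sqrt(d)
d = 24 um = 2.4e-05 m
sigma_y = 24 + 0.84 / sqrt(2.4e-05)
sigma_y = 195.5 MPa


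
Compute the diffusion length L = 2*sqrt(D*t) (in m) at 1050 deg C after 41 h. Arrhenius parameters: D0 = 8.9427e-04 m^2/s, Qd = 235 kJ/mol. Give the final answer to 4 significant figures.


Step 1: D = D0 * exp(-Qd/(R*T))
T = 1323.15 K
D = 8.9427e-04 * exp(-235e3 / (8.314 * 1323.15)) = 4.7198e-13 m^2/s
Step 2: L = 2*sqrt(D*t)
t = 41 h = 147600 s
L = 2*sqrt(4.7198e-13 * 147600) = 5.279e-04 m


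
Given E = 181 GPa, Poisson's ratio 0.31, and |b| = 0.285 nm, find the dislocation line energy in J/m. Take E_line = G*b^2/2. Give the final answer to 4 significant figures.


Step 1: G = E / (2*(1+nu))
G = 181 / (2*(1+0.31)) = 69.084 GPa = 6.9084e+10 Pa
Step 2: E_line = G*b^2/2
b = 0.285 nm = 2.85e-10 m
E_line = 0.5 * 6.9084e+10 * (2.85e-10)^2 = 2.806e-09 J/m


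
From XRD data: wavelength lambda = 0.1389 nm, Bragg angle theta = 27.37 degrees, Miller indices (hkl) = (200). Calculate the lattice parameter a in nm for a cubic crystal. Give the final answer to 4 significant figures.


d = lambda / (2*sin(theta))
d = 0.1389 / (2*sin(27.37 deg))
d = 0.151065 nm
a = d * sqrt(h^2+k^2+l^2) = 0.151065 * sqrt(4)
a = 0.3021 nm


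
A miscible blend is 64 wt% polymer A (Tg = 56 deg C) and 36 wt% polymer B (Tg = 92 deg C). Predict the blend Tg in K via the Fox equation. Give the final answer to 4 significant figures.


1/Tg = w1/Tg1 + w2/Tg2 (in Kelvin)
Tg1 = 329.15 K, Tg2 = 365.15 K
1/Tg = 0.64/329.15 + 0.36/365.15
Tg = 341.3 K


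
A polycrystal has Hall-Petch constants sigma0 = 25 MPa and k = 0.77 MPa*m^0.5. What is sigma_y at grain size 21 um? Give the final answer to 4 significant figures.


sigma_y = sigma0 + k / sqrt(d)
d = 21 um = 2.1e-05 m
sigma_y = 25 + 0.77 / sqrt(2.1e-05)
sigma_y = 193 MPa


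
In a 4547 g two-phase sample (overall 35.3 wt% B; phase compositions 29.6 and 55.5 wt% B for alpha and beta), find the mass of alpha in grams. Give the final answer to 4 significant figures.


f_alpha = (C_beta - C0) / (C_beta - C_alpha)
f_alpha = (55.5 - 35.3) / (55.5 - 29.6) = 0.779923
m_alpha = f_alpha * m_total = 0.779923 * 4547 = 3546 g


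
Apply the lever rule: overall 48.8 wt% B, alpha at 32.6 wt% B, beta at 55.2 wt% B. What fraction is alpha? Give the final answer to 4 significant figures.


f_alpha = (C_beta - C0) / (C_beta - C_alpha)
f_alpha = (55.2 - 48.8) / (55.2 - 32.6)
f_alpha = 0.2832


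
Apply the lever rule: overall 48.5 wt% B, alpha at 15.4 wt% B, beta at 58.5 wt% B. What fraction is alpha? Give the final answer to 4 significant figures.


f_alpha = (C_beta - C0) / (C_beta - C_alpha)
f_alpha = (58.5 - 48.5) / (58.5 - 15.4)
f_alpha = 0.232


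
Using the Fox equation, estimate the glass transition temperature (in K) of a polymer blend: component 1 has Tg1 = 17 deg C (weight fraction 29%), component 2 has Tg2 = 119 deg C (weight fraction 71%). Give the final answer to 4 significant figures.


1/Tg = w1/Tg1 + w2/Tg2 (in Kelvin)
Tg1 = 290.15 K, Tg2 = 392.15 K
1/Tg = 0.29/290.15 + 0.71/392.15
Tg = 355.9 K


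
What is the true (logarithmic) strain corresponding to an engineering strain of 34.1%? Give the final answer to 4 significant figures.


epsilon_true = ln(1 + epsilon_eng)
epsilon_true = ln(1 + 0.341)
epsilon_true = 0.2934


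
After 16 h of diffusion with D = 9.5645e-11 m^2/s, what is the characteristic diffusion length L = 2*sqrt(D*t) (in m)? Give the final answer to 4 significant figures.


t = 16 hr = 57600 s
Diffusion length = 2*sqrt(D*t)
= 2*sqrt(9.5645e-11 * 57600)
= 4.694e-03 m
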